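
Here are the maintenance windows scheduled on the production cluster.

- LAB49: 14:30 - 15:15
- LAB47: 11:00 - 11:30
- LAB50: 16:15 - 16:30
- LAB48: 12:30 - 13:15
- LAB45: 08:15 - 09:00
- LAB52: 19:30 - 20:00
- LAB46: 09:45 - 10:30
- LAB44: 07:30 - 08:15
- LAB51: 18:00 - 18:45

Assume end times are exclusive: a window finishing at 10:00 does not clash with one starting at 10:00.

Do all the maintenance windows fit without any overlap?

Yes

Two intervals overlap when each starts before the other ends.
Sorted by start: LAB44, LAB45, LAB46, LAB47, LAB48, LAB49, LAB50, LAB51, LAB52.
LAB45 starts exactly when LAB44 ends (back-to-back, no overlap), so nothing later overlaps LAB44 either.
LAB46 starts after LAB45 ends, so nothing later overlaps LAB45 either.
LAB47 starts after LAB46 ends, so nothing later overlaps LAB46 either.
LAB48 starts after LAB47 ends, so nothing later overlaps LAB47 either.
LAB49 starts after LAB48 ends, so nothing later overlaps LAB48 either.
LAB50 starts after LAB49 ends, so nothing later overlaps LAB49 either.
LAB51 starts after LAB50 ends, so nothing later overlaps LAB50 either.
LAB52 starts after LAB51 ends.
Every pair is clear; the schedule has no overlaps.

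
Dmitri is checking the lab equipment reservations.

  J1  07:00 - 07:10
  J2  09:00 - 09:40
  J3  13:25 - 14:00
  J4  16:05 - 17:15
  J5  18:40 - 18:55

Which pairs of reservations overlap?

Sorted by start: J1, J2, J3, J4, J5.
J2 starts after J1 ends — done with J1.
J3 starts after J2 ends — done with J2.
J4 starts after J3 ends — done with J3.
J5 starts after J4 ends.

none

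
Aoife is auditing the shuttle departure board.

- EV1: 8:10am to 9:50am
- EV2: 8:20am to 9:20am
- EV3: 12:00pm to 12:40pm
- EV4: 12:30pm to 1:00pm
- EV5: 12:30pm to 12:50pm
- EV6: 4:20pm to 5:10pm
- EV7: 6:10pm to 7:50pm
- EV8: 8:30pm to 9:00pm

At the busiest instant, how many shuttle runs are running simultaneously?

Sweep the timeline, counting +1 at each start and −1 at each end (ends before starts at a tie):
8:10am start EV1 → 1
8:20am start EV2 → 2
9:20am end EV2 → 1
9:50am end EV1 → 0
12:00pm start EV3 → 1
12:30pm start EV4 → 2
12:30pm start EV5 → 3
12:40pm end EV3 → 2
12:50pm end EV5 → 1
1:00pm end EV4 → 0
4:20pm start EV6 → 1
5:10pm end EV6 → 0
6:10pm start EV7 → 1
7:50pm end EV7 → 0
8:30pm start EV8 → 1
9:00pm end EV8 → 0
Peak is 3, at 12:30pm (EV3, EV4, EV5).

3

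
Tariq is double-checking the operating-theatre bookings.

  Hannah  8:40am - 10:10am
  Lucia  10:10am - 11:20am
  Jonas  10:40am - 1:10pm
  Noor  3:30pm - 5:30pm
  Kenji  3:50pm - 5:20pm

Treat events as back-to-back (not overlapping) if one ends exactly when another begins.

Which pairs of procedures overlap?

Jonas & Lucia, Kenji & Noor

Sorted by start: Hannah, Lucia, Jonas, Noor, Kenji.
Lucia starts exactly when Hannah ends (back-to-back, no overlap); Hannah is clear from here.
Jonas starts before Lucia ends → Lucia and Jonas overlap.
Noor starts after Lucia ends; Lucia is clear from here.
Noor starts after Jonas ends; Jonas is clear from here.
Kenji starts before Noor ends → Noor and Kenji overlap.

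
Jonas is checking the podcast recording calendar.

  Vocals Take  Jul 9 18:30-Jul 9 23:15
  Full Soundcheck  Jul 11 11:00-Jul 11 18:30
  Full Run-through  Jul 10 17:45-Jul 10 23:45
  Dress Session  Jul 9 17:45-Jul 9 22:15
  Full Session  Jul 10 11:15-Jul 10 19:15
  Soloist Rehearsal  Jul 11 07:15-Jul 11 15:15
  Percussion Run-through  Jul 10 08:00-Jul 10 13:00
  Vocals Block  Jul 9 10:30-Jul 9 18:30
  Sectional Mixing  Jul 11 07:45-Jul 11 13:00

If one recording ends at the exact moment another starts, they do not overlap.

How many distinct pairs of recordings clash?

Sorted by start: Vocals Block, Dress Session, Vocals Take, Percussion Run-through, Full Session, Full Run-through, Soloist Rehearsal, Sectional Mixing, Full Soundcheck.
Dress Session starts before Vocals Block ends → Vocals Block and Dress Session overlap.
Vocals Take starts exactly when Vocals Block ends (back-to-back, no overlap), so Vocals Block has no further overlaps.
Vocals Take starts before Dress Session ends → Dress Session and Vocals Take overlap.
Percussion Run-through starts after Dress Session ends, so Dress Session has no further overlaps.
Percussion Run-through starts after Vocals Take ends, so Vocals Take has no further overlaps.
Full Session starts before Percussion Run-through ends → Percussion Run-through and Full Session overlap.
Full Run-through starts after Percussion Run-through ends, so Percussion Run-through has no further overlaps.
Full Run-through starts before Full Session ends → Full Session and Full Run-through overlap.
Soloist Rehearsal starts after Full Session ends, so Full Session has no further overlaps.
Soloist Rehearsal starts after Full Run-through ends, so Full Run-through has no further overlaps.
Sectional Mixing starts before Soloist Rehearsal ends → Soloist Rehearsal and Sectional Mixing overlap.
Full Soundcheck starts before Soloist Rehearsal ends → Soloist Rehearsal and Full Soundcheck overlap.
Full Soundcheck starts before Sectional Mixing ends → Sectional Mixing and Full Soundcheck overlap.
Overlapping pairs: Dress Session & Vocals Block, Dress Session & Vocals Take, Full Run-through & Full Session, Full Session & Percussion Run-through, Full Soundcheck & Sectional Mixing, Full Soundcheck & Soloist Rehearsal, Sectional Mixing & Soloist Rehearsal — 7 in total.

7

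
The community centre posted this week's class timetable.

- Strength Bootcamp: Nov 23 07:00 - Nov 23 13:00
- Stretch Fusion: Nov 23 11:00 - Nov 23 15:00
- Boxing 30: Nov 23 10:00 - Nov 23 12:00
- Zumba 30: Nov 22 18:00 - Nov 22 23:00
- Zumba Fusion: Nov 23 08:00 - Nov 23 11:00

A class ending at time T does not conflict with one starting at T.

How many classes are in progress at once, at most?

3

Sort all start/end points and keep a running count:
Nov 22 18:00 start Zumba 30 → 1
Nov 22 23:00 end Zumba 30 → 0
Nov 23 07:00 start Strength Bootcamp → 1
Nov 23 08:00 start Zumba Fusion → 2
Nov 23 10:00 start Boxing 30 → 3
Nov 23 11:00 end Zumba Fusion → 2
Nov 23 11:00 start Stretch Fusion → 3
Nov 23 12:00 end Boxing 30 → 2
Nov 23 13:00 end Strength Bootcamp → 1
Nov 23 15:00 end Stretch Fusion → 0
Peak is 3, at Nov 23 10:00 (Boxing 30, Strength Bootcamp, Zumba Fusion).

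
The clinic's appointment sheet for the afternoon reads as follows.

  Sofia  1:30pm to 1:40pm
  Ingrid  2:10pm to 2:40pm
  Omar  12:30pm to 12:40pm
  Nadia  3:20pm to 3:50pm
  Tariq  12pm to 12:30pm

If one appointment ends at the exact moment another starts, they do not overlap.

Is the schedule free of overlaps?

Yes

Sorted by start: Tariq, Omar, Sofia, Ingrid, Nadia.
Omar starts exactly when Tariq ends (back-to-back, no overlap), so Tariq has no further overlaps.
Sofia starts after Omar ends, so Omar has no further overlaps.
Ingrid starts after Sofia ends, so Sofia has no further overlaps.
Nadia starts after Ingrid ends.
Every pair is clear; the schedule has no overlaps.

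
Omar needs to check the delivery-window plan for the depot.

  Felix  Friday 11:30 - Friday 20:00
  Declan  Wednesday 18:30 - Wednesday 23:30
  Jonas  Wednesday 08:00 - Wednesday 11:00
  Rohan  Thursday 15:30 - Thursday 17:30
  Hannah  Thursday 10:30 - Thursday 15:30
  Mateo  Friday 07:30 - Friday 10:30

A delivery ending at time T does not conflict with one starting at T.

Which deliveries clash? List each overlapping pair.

none

Check each pair: they overlap iff neither finishes before the other starts.
Sorted by start: Jonas, Declan, Hannah, Rohan, Mateo, Felix.
Declan starts after Jonas ends, so Jonas has no further overlaps.
Hannah starts after Declan ends, so Declan has no further overlaps.
Rohan starts exactly when Hannah ends (back-to-back, no overlap), so Hannah has no further overlaps.
Mateo starts after Rohan ends, so Rohan has no further overlaps.
Felix starts after Mateo ends.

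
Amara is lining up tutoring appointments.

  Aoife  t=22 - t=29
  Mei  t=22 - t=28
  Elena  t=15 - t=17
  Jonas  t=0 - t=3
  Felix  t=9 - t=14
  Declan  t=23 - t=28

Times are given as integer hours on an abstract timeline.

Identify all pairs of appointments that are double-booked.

Aoife & Declan, Aoife & Mei, Declan & Mei

Sorted by start: Jonas, Felix, Elena, Mei, Aoife, Declan.
Felix starts after Jonas ends; Jonas is clear from here.
Elena starts after Felix ends; Felix is clear from here.
Mei starts after Elena ends; Elena is clear from here.
Aoife starts before Mei ends → Mei and Aoife overlap.
Declan starts before Mei ends → Mei and Declan overlap.
Declan starts before Aoife ends → Aoife and Declan overlap.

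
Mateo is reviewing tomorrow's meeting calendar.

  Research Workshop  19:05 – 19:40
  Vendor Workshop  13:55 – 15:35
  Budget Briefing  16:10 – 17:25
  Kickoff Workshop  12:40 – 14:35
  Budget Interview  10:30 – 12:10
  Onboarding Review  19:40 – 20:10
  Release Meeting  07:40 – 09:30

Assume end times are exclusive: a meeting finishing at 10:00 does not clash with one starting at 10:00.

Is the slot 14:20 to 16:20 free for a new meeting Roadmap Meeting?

No — it overlaps Budget Briefing, Kickoff Workshop, Vendor Workshop

Release Meeting: ends 09:30 at or before Roadmap Meeting starts 14:20 → clear.
Budget Interview: ends 12:10 at or before Roadmap Meeting starts 14:20 → clear.
Kickoff Workshop: starts 12:40 before Roadmap Meeting ends 16:20, and ends 14:35 after Roadmap Meeting starts 14:20 → overlap.
Vendor Workshop: starts 13:55 before Roadmap Meeting ends 16:20, and ends 15:35 after Roadmap Meeting starts 14:20 → overlap.
Budget Briefing: starts 16:10 before Roadmap Meeting ends 16:20, and ends 17:25 after Roadmap Meeting starts 14:20 → overlap.
Research Workshop: starts 19:05 at or after Roadmap Meeting ends 16:20 → clear.
Onboarding Review: starts 19:40 at or after Roadmap Meeting ends 16:20 → clear.
Roadmap Meeting overlaps Kickoff Workshop, Vendor Workshop, Budget Briefing.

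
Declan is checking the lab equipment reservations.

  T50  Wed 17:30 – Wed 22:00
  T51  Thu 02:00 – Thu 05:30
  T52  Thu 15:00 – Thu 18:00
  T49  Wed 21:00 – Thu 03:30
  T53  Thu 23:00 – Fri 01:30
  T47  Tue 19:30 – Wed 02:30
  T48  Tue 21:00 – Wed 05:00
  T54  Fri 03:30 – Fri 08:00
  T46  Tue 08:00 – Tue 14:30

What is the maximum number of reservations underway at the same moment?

2

Walk through starts and ends in time order (an end at T is processed before a start at T):
Tue 08:00 start T46 → 1
Tue 14:30 end T46 → 0
Tue 19:30 start T47 → 1
Tue 21:00 start T48 → 2
Wed 02:30 end T47 → 1
Wed 05:00 end T48 → 0
Wed 17:30 start T50 → 1
Wed 21:00 start T49 → 2
Wed 22:00 end T50 → 1
Thu 02:00 start T51 → 2
Thu 03:30 end T49 → 1
Thu 05:30 end T51 → 0
Thu 15:00 start T52 → 1
Thu 18:00 end T52 → 0
Thu 23:00 start T53 → 1
Fri 01:30 end T53 → 0
Fri 03:30 start T54 → 1
Fri 08:00 end T54 → 0
Peak is 2, at Tue 21:00 (T47, T48).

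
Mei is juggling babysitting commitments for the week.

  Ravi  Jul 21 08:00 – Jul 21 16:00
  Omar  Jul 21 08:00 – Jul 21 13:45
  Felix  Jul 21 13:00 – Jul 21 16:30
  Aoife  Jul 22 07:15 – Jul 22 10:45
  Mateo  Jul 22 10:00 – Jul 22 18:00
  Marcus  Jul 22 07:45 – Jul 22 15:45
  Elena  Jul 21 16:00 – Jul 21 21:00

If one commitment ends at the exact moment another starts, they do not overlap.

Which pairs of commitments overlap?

Sorted by start: Ravi, Omar, Felix, Elena, Aoife, Marcus, Mateo.
Omar starts before Ravi ends → Ravi and Omar overlap.
Felix starts before Ravi ends → Ravi and Felix overlap.
Elena starts exactly when Ravi ends (back-to-back, no overlap) — done with Ravi.
Felix starts before Omar ends → Omar and Felix overlap.
Elena starts after Omar ends — done with Omar.
Elena starts before Felix ends → Felix and Elena overlap.
Aoife starts after Felix ends — done with Felix.
Aoife starts after Elena ends — done with Elena.
Marcus starts before Aoife ends → Aoife and Marcus overlap.
Mateo starts before Aoife ends → Aoife and Mateo overlap.
Mateo starts before Marcus ends → Marcus and Mateo overlap.

Aoife & Marcus, Aoife & Mateo, Elena & Felix, Felix & Omar, Felix & Ravi, Marcus & Mateo, Omar & Ravi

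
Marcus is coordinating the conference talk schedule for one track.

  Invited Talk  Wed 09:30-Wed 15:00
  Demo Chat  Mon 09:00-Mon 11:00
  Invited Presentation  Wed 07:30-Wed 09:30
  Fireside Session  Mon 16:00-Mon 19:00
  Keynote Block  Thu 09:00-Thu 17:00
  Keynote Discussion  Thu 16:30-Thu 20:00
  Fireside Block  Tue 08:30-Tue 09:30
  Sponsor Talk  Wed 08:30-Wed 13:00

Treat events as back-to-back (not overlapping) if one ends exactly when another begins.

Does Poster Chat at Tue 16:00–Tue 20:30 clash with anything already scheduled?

No — it doesn't clash with anything

Demo Chat: ends Mon 11:00 at or before Poster Chat starts Tue 16:00 → clear.
Fireside Session: ends Mon 19:00 at or before Poster Chat starts Tue 16:00 → clear.
Fireside Block: ends Tue 09:30 at or before Poster Chat starts Tue 16:00 → clear.
Invited Presentation: starts Wed 07:30 at or after Poster Chat ends Tue 20:30 → clear.
Sponsor Talk: starts Wed 08:30 at or after Poster Chat ends Tue 20:30 → clear.
Invited Talk: starts Wed 09:30 at or after Poster Chat ends Tue 20:30 → clear.
Keynote Block: starts Thu 09:00 at or after Poster Chat ends Tue 20:30 → clear.
Keynote Discussion: starts Thu 16:30 at or after Poster Chat ends Tue 20:30 → clear.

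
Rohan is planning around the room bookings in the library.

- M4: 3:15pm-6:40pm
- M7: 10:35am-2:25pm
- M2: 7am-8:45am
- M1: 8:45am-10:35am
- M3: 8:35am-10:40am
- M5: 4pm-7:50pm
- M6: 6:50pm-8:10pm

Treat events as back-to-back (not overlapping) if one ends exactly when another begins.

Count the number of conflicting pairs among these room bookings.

5

Sorted by start: M2, M3, M1, M7, M4, M5, M6.
M3 starts before M2 ends → M2 and M3 overlap.
M1 starts exactly when M2 ends (back-to-back, no overlap); M2 is clear from here.
M1 starts before M3 ends → M3 and M1 overlap.
M7 starts before M3 ends → M3 and M7 overlap.
M4 starts after M3 ends; M3 is clear from here.
M7 starts exactly when M1 ends (back-to-back, no overlap); M1 is clear from here.
M4 starts after M7 ends; M7 is clear from here.
M5 starts before M4 ends → M4 and M5 overlap.
M6 starts after M4 ends.
M6 starts before M5 ends → M5 and M6 overlap.
Overlapping pairs: M1 & M3, M2 & M3, M3 & M7, M4 & M5, M5 & M6 — 5 in total.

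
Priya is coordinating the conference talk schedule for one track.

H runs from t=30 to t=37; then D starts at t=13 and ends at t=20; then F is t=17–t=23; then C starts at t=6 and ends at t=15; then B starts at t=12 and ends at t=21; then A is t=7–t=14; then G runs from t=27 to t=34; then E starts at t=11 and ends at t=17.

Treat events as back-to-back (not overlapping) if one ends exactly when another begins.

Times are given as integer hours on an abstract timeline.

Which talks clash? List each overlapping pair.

A & B, A & C, A & D, A & E, B & C, B & D, B & E, B & F, C & D, C & E, D & E, D & F, G & H

Sorted by start: C, A, E, B, D, F, G, H.
A starts before C ends → C and A overlap.
E starts before C ends → C and E overlap.
B starts before C ends → C and B overlap.
D starts before C ends → C and D overlap.
F starts after C ends; C is clear from here.
E starts before A ends → A and E overlap.
B starts before A ends → A and B overlap.
D starts before A ends → A and D overlap.
F starts after A ends; A is clear from here.
B starts before E ends → E and B overlap.
D starts before E ends → E and D overlap.
F starts exactly when E ends (back-to-back, no overlap); E is clear from here.
D starts before B ends → B and D overlap.
F starts before B ends → B and F overlap.
G starts after B ends; B is clear from here.
F starts before D ends → D and F overlap.
G starts after D ends; D is clear from here.
G starts after F ends; F is clear from here.
H starts before G ends → G and H overlap.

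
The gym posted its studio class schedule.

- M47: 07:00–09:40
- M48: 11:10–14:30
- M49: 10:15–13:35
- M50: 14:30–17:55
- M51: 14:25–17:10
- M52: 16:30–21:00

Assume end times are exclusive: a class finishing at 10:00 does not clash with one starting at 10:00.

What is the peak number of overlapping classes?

3

Sort all start/end points and keep a running count:
07:00 start M47 → 1
09:40 end M47 → 0
10:15 start M49 → 1
11:10 start M48 → 2
13:35 end M49 → 1
14:25 start M51 → 2
14:30 end M48 → 1
14:30 start M50 → 2
16:30 start M52 → 3
17:10 end M51 → 2
17:55 end M50 → 1
21:00 end M52 → 0
Peak is 3, at 16:30 (M50, M51, M52).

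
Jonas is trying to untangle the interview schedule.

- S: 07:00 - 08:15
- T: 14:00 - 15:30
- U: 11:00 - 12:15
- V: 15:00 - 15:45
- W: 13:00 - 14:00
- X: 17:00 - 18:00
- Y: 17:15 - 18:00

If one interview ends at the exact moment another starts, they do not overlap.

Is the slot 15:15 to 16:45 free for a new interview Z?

No — it overlaps T, V

S: ends 08:15 at or before Z starts 15:15 → clear.
U: ends 12:15 at or before Z starts 15:15 → clear.
W: ends 14:00 at or before Z starts 15:15 → clear.
T: starts 14:00 before Z ends 16:45, and ends 15:30 after Z starts 15:15 → overlap.
V: starts 15:00 before Z ends 16:45, and ends 15:45 after Z starts 15:15 → overlap.
X: starts 17:00 at or after Z ends 16:45 → clear.
Y: starts 17:15 at or after Z ends 16:45 → clear.
Z overlaps T, V.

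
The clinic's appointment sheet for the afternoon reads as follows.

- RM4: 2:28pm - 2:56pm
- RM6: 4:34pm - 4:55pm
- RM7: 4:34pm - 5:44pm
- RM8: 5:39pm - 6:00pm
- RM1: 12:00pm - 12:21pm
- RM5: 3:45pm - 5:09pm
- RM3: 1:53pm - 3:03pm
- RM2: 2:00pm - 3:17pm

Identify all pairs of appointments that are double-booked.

RM2 & RM3, RM2 & RM4, RM3 & RM4, RM5 & RM6, RM5 & RM7, RM6 & RM7, RM7 & RM8

Two intervals overlap when each starts before the other ends.
Sorted by start: RM1, RM3, RM2, RM4, RM5, RM6, RM7, RM8.
RM3 starts after RM1 ends — done with RM1.
RM2 starts before RM3 ends → RM3 and RM2 overlap.
RM4 starts before RM3 ends → RM3 and RM4 overlap.
RM5 starts after RM3 ends — done with RM3.
RM4 starts before RM2 ends → RM2 and RM4 overlap.
RM5 starts after RM2 ends — done with RM2.
RM5 starts after RM4 ends — done with RM4.
RM6 starts before RM5 ends → RM5 and RM6 overlap.
RM7 starts before RM5 ends → RM5 and RM7 overlap.
RM8 starts after RM5 ends.
RM7 starts before RM6 ends → RM6 and RM7 overlap.
RM8 starts after RM6 ends.
RM8 starts before RM7 ends → RM7 and RM8 overlap.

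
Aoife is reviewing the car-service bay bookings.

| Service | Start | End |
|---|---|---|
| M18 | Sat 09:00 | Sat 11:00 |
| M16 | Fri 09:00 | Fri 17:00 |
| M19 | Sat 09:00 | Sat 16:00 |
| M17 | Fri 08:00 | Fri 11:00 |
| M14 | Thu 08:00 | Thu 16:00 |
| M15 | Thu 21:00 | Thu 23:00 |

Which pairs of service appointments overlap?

M16 & M17, M18 & M19

Two intervals overlap when each starts before the other ends.
Sorted by start: M14, M15, M17, M16, M18, M19.
M15 starts after M14 ends, so M14 has no further overlaps.
M17 starts after M15 ends, so M15 has no further overlaps.
M16 starts before M17 ends → M17 and M16 overlap.
M18 starts after M17 ends, so M17 has no further overlaps.
M18 starts after M16 ends, so M16 has no further overlaps.
M19 starts before M18 ends → M18 and M19 overlap.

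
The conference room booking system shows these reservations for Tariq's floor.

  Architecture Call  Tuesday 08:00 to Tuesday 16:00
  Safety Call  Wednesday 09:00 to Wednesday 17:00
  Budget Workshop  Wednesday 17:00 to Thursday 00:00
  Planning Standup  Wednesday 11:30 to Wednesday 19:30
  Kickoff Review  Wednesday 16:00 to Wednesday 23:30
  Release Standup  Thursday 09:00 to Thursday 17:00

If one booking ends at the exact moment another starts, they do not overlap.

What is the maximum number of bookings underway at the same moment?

3

Walk through starts and ends in time order (an end at T is processed before a start at T):
Tuesday 08:00 start Architecture Call → 1
Tuesday 16:00 end Architecture Call → 0
Wednesday 09:00 start Safety Call → 1
Wednesday 11:30 start Planning Standup → 2
Wednesday 16:00 start Kickoff Review → 3
Wednesday 17:00 end Safety Call → 2
Wednesday 17:00 start Budget Workshop → 3
Wednesday 19:30 end Planning Standup → 2
Wednesday 23:30 end Kickoff Review → 1
Thursday 00:00 end Budget Workshop → 0
Thursday 09:00 start Release Standup → 1
Thursday 17:00 end Release Standup → 0
Peak is 3, at Wednesday 16:00 (Kickoff Review, Planning Standup, Safety Call).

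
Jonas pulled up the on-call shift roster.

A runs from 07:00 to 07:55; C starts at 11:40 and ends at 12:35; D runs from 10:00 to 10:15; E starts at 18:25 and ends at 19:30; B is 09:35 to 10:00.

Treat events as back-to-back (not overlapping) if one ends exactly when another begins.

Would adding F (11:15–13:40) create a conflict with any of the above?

Yes — it overlaps C

A: ends 07:55 at or before F starts 11:15 → clear.
B: ends 10:00 at or before F starts 11:15 → clear.
D: ends 10:15 at or before F starts 11:15 → clear.
C: starts 11:40 before F ends 13:40, and ends 12:35 after F starts 11:15 → overlap.
E: starts 18:25 at or after F ends 13:40 → clear.
F overlaps C.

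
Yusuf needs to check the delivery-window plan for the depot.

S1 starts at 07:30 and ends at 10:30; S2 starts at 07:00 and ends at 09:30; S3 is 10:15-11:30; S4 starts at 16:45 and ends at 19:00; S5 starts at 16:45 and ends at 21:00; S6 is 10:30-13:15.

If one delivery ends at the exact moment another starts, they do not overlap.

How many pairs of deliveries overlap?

Sorted by start: S2, S1, S3, S6, S4, S5.
S1 starts before S2 ends → S2 and S1 overlap.
S3 starts after S2 ends; S2 is clear from here.
S3 starts before S1 ends → S1 and S3 overlap.
S6 starts exactly when S1 ends (back-to-back, no overlap); S1 is clear from here.
S6 starts before S3 ends → S3 and S6 overlap.
S4 starts after S3 ends; S3 is clear from here.
S4 starts after S6 ends; S6 is clear from here.
S5 starts before S4 ends → S4 and S5 overlap.
Overlapping pairs: S1 & S2, S1 & S3, S3 & S6, S4 & S5 — 4 in total.

4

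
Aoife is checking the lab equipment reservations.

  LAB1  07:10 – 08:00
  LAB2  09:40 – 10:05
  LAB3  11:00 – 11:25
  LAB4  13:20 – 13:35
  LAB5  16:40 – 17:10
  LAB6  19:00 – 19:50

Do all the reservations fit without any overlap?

Yes

Sorted by start: LAB1, LAB2, LAB3, LAB4, LAB5, LAB6.
LAB2 starts after LAB1 ends; LAB1 is clear from here.
LAB3 starts after LAB2 ends; LAB2 is clear from here.
LAB4 starts after LAB3 ends; LAB3 is clear from here.
LAB5 starts after LAB4 ends; LAB4 is clear from here.
LAB6 starts after LAB5 ends.
Every pair is clear; the schedule has no overlaps.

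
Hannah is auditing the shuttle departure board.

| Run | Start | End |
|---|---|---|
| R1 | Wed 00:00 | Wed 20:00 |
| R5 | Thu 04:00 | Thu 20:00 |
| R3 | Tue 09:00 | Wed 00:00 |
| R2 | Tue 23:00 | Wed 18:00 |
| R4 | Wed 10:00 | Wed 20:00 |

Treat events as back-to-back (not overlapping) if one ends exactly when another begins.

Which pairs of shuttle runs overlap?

R1 & R2, R1 & R4, R2 & R3, R2 & R4

Sorted by start: R3, R2, R1, R4, R5.
R2 starts before R3 ends → R3 and R2 overlap.
R1 starts exactly when R3 ends (back-to-back, no overlap), so nothing later overlaps R3 either.
R1 starts before R2 ends → R2 and R1 overlap.
R4 starts before R2 ends → R2 and R4 overlap.
R5 starts after R2 ends.
R4 starts before R1 ends → R1 and R4 overlap.
R5 starts after R1 ends.
R5 starts after R4 ends.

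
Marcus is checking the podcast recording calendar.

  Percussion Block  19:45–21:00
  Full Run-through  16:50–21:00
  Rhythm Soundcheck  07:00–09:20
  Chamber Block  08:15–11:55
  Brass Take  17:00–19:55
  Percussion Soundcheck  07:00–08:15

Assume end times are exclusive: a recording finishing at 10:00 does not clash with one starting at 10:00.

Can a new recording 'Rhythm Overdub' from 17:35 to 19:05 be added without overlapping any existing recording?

No — it overlaps Brass Take, Full Run-through

Rhythm Soundcheck: ends 09:20 at or before Rhythm Overdub starts 17:35 → clear.
Percussion Soundcheck: ends 08:15 at or before Rhythm Overdub starts 17:35 → clear.
Chamber Block: ends 11:55 at or before Rhythm Overdub starts 17:35 → clear.
Full Run-through: starts 16:50 before Rhythm Overdub ends 19:05, and ends 21:00 after Rhythm Overdub starts 17:35 → overlap.
Brass Take: starts 17:00 before Rhythm Overdub ends 19:05, and ends 19:55 after Rhythm Overdub starts 17:35 → overlap.
Percussion Block: starts 19:45 at or after Rhythm Overdub ends 19:05 → clear.
Rhythm Overdub overlaps Full Run-through, Brass Take.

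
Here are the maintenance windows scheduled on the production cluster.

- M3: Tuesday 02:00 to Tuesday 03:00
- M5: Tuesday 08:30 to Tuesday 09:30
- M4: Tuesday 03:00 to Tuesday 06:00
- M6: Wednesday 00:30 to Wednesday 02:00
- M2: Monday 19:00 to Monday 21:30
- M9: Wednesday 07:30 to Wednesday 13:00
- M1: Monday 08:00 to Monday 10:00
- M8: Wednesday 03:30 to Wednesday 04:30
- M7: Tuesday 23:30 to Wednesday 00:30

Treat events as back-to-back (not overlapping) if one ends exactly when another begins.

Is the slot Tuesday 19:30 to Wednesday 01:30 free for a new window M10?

M1: ends Monday 10:00 at or before M10 starts Tuesday 19:30 → clear.
M2: ends Monday 21:30 at or before M10 starts Tuesday 19:30 → clear.
M3: ends Tuesday 03:00 at or before M10 starts Tuesday 19:30 → clear.
M4: ends Tuesday 06:00 at or before M10 starts Tuesday 19:30 → clear.
M5: ends Tuesday 09:30 at or before M10 starts Tuesday 19:30 → clear.
M7: starts Tuesday 23:30 before M10 ends Wednesday 01:30, and ends Wednesday 00:30 after M10 starts Tuesday 19:30 → overlap.
M6: starts Wednesday 00:30 before M10 ends Wednesday 01:30, and ends Wednesday 02:00 after M10 starts Tuesday 19:30 → overlap.
M8: starts Wednesday 03:30 at or after M10 ends Wednesday 01:30 → clear.
M9: starts Wednesday 07:30 at or after M10 ends Wednesday 01:30 → clear.
M10 overlaps M6, M7.

No — it overlaps M6, M7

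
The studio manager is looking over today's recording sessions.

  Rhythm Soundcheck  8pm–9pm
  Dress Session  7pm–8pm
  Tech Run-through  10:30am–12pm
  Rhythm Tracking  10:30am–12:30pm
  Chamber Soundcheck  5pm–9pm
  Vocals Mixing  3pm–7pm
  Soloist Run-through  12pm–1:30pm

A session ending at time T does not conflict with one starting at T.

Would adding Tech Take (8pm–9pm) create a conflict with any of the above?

Tech Run-through: ends 12pm at or before Tech Take starts 8pm → clear.
Rhythm Tracking: ends 12:30pm at or before Tech Take starts 8pm → clear.
Soloist Run-through: ends 1:30pm at or before Tech Take starts 8pm → clear.
Vocals Mixing: ends 7pm at or before Tech Take starts 8pm → clear.
Chamber Soundcheck: starts 5pm before Tech Take ends 9pm, and ends 9pm after Tech Take starts 8pm → overlap.
Dress Session: ends 8pm at or before Tech Take starts 8pm → clear.
Rhythm Soundcheck: starts 8pm before Tech Take ends 9pm, and ends 9pm after Tech Take starts 8pm → overlap.
Tech Take overlaps Rhythm Soundcheck, Chamber Soundcheck.

Yes — it overlaps Chamber Soundcheck, Rhythm Soundcheck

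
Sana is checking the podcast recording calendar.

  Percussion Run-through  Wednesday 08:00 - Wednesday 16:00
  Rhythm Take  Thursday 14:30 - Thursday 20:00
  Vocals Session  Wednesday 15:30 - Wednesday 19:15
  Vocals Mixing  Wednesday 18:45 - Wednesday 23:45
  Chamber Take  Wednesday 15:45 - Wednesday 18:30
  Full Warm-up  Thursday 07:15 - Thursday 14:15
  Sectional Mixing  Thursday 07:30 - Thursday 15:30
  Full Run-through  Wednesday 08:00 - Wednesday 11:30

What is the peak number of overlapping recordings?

3

Walk through starts and ends in time order (an end at T is processed before a start at T):
Wednesday 08:00 start Full Run-through → 1
Wednesday 08:00 start Percussion Run-through → 2
Wednesday 11:30 end Full Run-through → 1
Wednesday 15:30 start Vocals Session → 2
Wednesday 15:45 start Chamber Take → 3
Wednesday 16:00 end Percussion Run-through → 2
Wednesday 18:30 end Chamber Take → 1
Wednesday 18:45 start Vocals Mixing → 2
Wednesday 19:15 end Vocals Session → 1
Wednesday 23:45 end Vocals Mixing → 0
Thursday 07:15 start Full Warm-up → 1
Thursday 07:30 start Sectional Mixing → 2
Thursday 14:15 end Full Warm-up → 1
Thursday 14:30 start Rhythm Take → 2
Thursday 15:30 end Sectional Mixing → 1
Thursday 20:00 end Rhythm Take → 0
Peak is 3, at Wednesday 15:45 (Chamber Take, Percussion Run-through, Vocals Session).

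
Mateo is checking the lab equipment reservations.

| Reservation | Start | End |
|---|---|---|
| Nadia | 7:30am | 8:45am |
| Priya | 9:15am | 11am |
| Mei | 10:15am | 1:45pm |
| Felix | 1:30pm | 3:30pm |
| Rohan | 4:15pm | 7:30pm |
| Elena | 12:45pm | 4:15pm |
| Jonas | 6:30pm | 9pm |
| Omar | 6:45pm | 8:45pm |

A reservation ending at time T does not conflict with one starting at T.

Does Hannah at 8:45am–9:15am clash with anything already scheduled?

No — it doesn't clash with anything

Nadia: ends 8:45am at or before Hannah starts 8:45am → clear.
Priya: starts 9:15am at or after Hannah ends 9:15am → clear.
Mei: starts 10:15am at or after Hannah ends 9:15am → clear.
Elena: starts 12:45pm at or after Hannah ends 9:15am → clear.
Felix: starts 1:30pm at or after Hannah ends 9:15am → clear.
Rohan: starts 4:15pm at or after Hannah ends 9:15am → clear.
Jonas: starts 6:30pm at or after Hannah ends 9:15am → clear.
Omar: starts 6:45pm at or after Hannah ends 9:15am → clear.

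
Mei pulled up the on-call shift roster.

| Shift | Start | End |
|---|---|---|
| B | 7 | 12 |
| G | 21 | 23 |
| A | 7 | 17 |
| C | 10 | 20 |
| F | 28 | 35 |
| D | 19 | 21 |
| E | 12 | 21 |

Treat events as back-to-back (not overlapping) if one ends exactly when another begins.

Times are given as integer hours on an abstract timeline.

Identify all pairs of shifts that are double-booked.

A & B, A & C, A & E, B & C, C & D, C & E, D & E

Sorted by start: A, B, C, E, D, G, F.
B starts before A ends → A and B overlap.
C starts before A ends → A and C overlap.
E starts before A ends → A and E overlap.
D starts after A ends, so A has no further overlaps.
C starts before B ends → B and C overlap.
E starts exactly when B ends (back-to-back, no overlap), so B has no further overlaps.
E starts before C ends → C and E overlap.
D starts before C ends → C and D overlap.
G starts after C ends, so C has no further overlaps.
D starts before E ends → E and D overlap.
G starts exactly when E ends (back-to-back, no overlap), so E has no further overlaps.
G starts exactly when D ends (back-to-back, no overlap), so D has no further overlaps.
F starts after G ends.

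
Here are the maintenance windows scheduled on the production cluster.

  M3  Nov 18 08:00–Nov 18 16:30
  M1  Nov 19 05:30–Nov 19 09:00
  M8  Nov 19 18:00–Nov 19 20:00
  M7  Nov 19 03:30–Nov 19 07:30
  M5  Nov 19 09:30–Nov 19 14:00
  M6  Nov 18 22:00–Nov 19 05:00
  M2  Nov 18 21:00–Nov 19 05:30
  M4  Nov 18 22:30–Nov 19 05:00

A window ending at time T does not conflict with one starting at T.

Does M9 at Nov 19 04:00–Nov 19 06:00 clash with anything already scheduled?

Yes — it overlaps M1, M2, M4, M6, M7

M3: ends Nov 18 16:30 at or before M9 starts Nov 19 04:00 → clear.
M2: starts Nov 18 21:00 before M9 ends Nov 19 06:00, and ends Nov 19 05:30 after M9 starts Nov 19 04:00 → overlap.
M6: starts Nov 18 22:00 before M9 ends Nov 19 06:00, and ends Nov 19 05:00 after M9 starts Nov 19 04:00 → overlap.
M4: starts Nov 18 22:30 before M9 ends Nov 19 06:00, and ends Nov 19 05:00 after M9 starts Nov 19 04:00 → overlap.
M7: starts Nov 19 03:30 before M9 ends Nov 19 06:00, and ends Nov 19 07:30 after M9 starts Nov 19 04:00 → overlap.
M1: starts Nov 19 05:30 before M9 ends Nov 19 06:00, and ends Nov 19 09:00 after M9 starts Nov 19 04:00 → overlap.
M5: starts Nov 19 09:30 at or after M9 ends Nov 19 06:00 → clear.
M8: starts Nov 19 18:00 at or after M9 ends Nov 19 06:00 → clear.
M9 overlaps M1, M2, M4, M6, M7.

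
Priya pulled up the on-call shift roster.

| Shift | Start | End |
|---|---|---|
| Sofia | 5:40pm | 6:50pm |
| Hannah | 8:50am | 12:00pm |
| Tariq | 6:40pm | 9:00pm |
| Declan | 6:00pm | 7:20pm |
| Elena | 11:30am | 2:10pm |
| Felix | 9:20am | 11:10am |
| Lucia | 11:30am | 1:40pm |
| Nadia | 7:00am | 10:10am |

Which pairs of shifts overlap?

Two intervals overlap when each starts before the other ends.
Sorted by start: Nadia, Hannah, Felix, Lucia, Elena, Sofia, Declan, Tariq.
Hannah starts before Nadia ends → Nadia and Hannah overlap.
Felix starts before Nadia ends → Nadia and Felix overlap.
Lucia starts after Nadia ends — done with Nadia.
Felix starts before Hannah ends → Hannah and Felix overlap.
Lucia starts before Hannah ends → Hannah and Lucia overlap.
Elena starts before Hannah ends → Hannah and Elena overlap.
Sofia starts after Hannah ends — done with Hannah.
Lucia starts after Felix ends — done with Felix.
Elena starts before Lucia ends → Lucia and Elena overlap.
Sofia starts after Lucia ends — done with Lucia.
Sofia starts after Elena ends — done with Elena.
Declan starts before Sofia ends → Sofia and Declan overlap.
Tariq starts before Sofia ends → Sofia and Tariq overlap.
Tariq starts before Declan ends → Declan and Tariq overlap.

Declan & Sofia, Declan & Tariq, Elena & Hannah, Elena & Lucia, Felix & Hannah, Felix & Nadia, Hannah & Lucia, Hannah & Nadia, Sofia & Tariq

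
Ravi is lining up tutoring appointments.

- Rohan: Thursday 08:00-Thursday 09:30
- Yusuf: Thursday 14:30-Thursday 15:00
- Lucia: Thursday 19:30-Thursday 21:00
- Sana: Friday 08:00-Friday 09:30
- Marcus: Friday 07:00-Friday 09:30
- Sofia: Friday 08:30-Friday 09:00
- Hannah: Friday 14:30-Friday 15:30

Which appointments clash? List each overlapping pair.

Marcus & Sana, Marcus & Sofia, Sana & Sofia

Check each pair: they overlap iff neither finishes before the other starts.
Sorted by start: Rohan, Yusuf, Lucia, Marcus, Sana, Sofia, Hannah.
Yusuf starts after Rohan ends, so nothing later overlaps Rohan either.
Lucia starts after Yusuf ends, so nothing later overlaps Yusuf either.
Marcus starts after Lucia ends, so nothing later overlaps Lucia either.
Sana starts before Marcus ends → Marcus and Sana overlap.
Sofia starts before Marcus ends → Marcus and Sofia overlap.
Hannah starts after Marcus ends.
Sofia starts before Sana ends → Sana and Sofia overlap.
Hannah starts after Sana ends.
Hannah starts after Sofia ends.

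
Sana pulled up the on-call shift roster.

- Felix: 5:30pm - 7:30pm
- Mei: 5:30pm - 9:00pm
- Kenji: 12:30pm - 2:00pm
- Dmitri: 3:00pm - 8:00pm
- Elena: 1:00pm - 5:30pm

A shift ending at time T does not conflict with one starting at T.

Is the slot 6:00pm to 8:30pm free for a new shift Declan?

Kenji: ends 2:00pm at or before Declan starts 6:00pm → clear.
Elena: ends 5:30pm at or before Declan starts 6:00pm → clear.
Dmitri: starts 3:00pm before Declan ends 8:30pm, and ends 8:00pm after Declan starts 6:00pm → overlap.
Felix: starts 5:30pm before Declan ends 8:30pm, and ends 7:30pm after Declan starts 6:00pm → overlap.
Mei: starts 5:30pm before Declan ends 8:30pm, and ends 9:00pm after Declan starts 6:00pm → overlap.
Declan overlaps Dmitri, Felix, Mei.

No — it overlaps Dmitri, Felix, Mei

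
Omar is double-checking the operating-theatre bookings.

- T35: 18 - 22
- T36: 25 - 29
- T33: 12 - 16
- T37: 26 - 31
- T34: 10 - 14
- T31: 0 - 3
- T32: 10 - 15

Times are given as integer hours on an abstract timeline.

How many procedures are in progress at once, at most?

Sort all start/end points and keep a running count:
0 start T31 → 1
3 end T31 → 0
10 start T32 → 1
10 start T34 → 2
12 start T33 → 3
14 end T34 → 2
15 end T32 → 1
16 end T33 → 0
18 start T35 → 1
22 end T35 → 0
25 start T36 → 1
26 start T37 → 2
29 end T36 → 1
31 end T37 → 0
Peak is 3, at 12 (T32, T33, T34).

3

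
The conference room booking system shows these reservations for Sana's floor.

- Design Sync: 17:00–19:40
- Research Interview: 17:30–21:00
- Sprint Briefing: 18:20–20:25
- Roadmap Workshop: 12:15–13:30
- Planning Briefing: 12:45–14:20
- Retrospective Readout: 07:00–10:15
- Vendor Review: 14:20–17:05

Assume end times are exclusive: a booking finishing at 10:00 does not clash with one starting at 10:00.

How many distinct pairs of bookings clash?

Sorted by start: Retrospective Readout, Roadmap Workshop, Planning Briefing, Vendor Review, Design Sync, Research Interview, Sprint Briefing.
Roadmap Workshop starts after Retrospective Readout ends, so Retrospective Readout has no further overlaps.
Planning Briefing starts before Roadmap Workshop ends → Roadmap Workshop and Planning Briefing overlap.
Vendor Review starts after Roadmap Workshop ends, so Roadmap Workshop has no further overlaps.
Vendor Review starts exactly when Planning Briefing ends (back-to-back, no overlap), so Planning Briefing has no further overlaps.
Design Sync starts before Vendor Review ends → Vendor Review and Design Sync overlap.
Research Interview starts after Vendor Review ends, so Vendor Review has no further overlaps.
Research Interview starts before Design Sync ends → Design Sync and Research Interview overlap.
Sprint Briefing starts before Design Sync ends → Design Sync and Sprint Briefing overlap.
Sprint Briefing starts before Research Interview ends → Research Interview and Sprint Briefing overlap.
Overlapping pairs: Design Sync & Research Interview, Design Sync & Sprint Briefing, Design Sync & Vendor Review, Planning Briefing & Roadmap Workshop, Research Interview & Sprint Briefing — 5 in total.

5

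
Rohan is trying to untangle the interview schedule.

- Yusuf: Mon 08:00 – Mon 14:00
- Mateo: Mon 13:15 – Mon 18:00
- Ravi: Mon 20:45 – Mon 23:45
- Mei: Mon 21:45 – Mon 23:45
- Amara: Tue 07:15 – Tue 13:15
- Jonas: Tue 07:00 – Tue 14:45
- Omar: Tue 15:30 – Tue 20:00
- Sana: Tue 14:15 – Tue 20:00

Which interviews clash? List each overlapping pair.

Sorted by start: Yusuf, Mateo, Ravi, Mei, Jonas, Amara, Sana, Omar.
Mateo starts before Yusuf ends → Yusuf and Mateo overlap.
Ravi starts after Yusuf ends, so Yusuf has no further overlaps.
Ravi starts after Mateo ends, so Mateo has no further overlaps.
Mei starts before Ravi ends → Ravi and Mei overlap.
Jonas starts after Ravi ends, so Ravi has no further overlaps.
Jonas starts after Mei ends, so Mei has no further overlaps.
Amara starts before Jonas ends → Jonas and Amara overlap.
Sana starts before Jonas ends → Jonas and Sana overlap.
Omar starts after Jonas ends.
Sana starts after Amara ends, so Amara has no further overlaps.
Omar starts before Sana ends → Sana and Omar overlap.

Amara & Jonas, Jonas & Sana, Mateo & Yusuf, Mei & Ravi, Omar & Sana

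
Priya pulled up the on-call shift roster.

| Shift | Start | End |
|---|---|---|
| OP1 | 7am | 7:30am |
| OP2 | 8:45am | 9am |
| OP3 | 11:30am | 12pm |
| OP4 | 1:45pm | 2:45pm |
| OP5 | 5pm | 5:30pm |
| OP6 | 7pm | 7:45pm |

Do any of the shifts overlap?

No

Sorted by start: OP1, OP2, OP3, OP4, OP5, OP6.
OP2 starts after OP1 ends — done with OP1.
OP3 starts after OP2 ends — done with OP2.
OP4 starts after OP3 ends — done with OP3.
OP5 starts after OP4 ends — done with OP4.
OP6 starts after OP5 ends.
Every pair is clear; the schedule has no overlaps.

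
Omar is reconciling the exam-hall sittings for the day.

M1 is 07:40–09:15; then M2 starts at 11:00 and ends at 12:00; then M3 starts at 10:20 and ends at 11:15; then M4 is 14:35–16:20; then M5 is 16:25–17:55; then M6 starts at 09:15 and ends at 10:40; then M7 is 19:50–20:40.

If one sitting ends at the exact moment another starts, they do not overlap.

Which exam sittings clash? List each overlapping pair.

Sorted by start: M1, M6, M3, M2, M4, M5, M7.
M6 starts exactly when M1 ends (back-to-back, no overlap); M1 is clear from here.
M3 starts before M6 ends → M6 and M3 overlap.
M2 starts after M6 ends; M6 is clear from here.
M2 starts before M3 ends → M3 and M2 overlap.
M4 starts after M3 ends; M3 is clear from here.
M4 starts after M2 ends; M2 is clear from here.
M5 starts after M4 ends; M4 is clear from here.
M7 starts after M5 ends.

M2 & M3, M3 & M6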